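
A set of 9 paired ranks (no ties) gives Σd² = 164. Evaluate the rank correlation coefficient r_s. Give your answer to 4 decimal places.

-0.3667

ρ = 1 − 6Σd² / [n(n²−1)] = 1 − 6×164 / (9×80)
  = 1 − 984/720 = 1 − 1.36667 ≈ -0.3667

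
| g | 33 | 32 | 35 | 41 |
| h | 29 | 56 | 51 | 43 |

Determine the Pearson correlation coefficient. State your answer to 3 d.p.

-0.089

n = 4, Σg = 141, Σh = 179, Σg² = 5019, Σh² = 8427, Σgh = 6297
nΣgh − ΣgΣh = 25188 − 25239 = -51
nΣg² − (Σg)² = 20076 − 19881 = 195; nΣh² − (Σh)² = 33708 − 32041 = 1667
r = -51 / √(195 × 1667) = -51 / 570.1447 ≈ -0.089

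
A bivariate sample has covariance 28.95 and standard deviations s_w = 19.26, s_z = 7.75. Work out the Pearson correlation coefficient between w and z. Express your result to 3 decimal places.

0.194

r = Cov(w,z) / (s_w · s_z) = 28.95 / (19.26 × 7.75)
  = 28.95 / 149.2650 ≈ 0.194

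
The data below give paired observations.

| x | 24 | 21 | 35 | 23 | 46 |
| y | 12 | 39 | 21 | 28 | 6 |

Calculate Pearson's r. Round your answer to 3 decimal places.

-0.721

n = 5, Σx = 149, Σy = 106, Σx² = 4887, Σy² = 2926, Σxy = 2762
nΣxy − ΣxΣy = 13810 − 15794 = -1984
nΣx² − (Σx)² = 24435 − 22201 = 2234; nΣy² − (Σy)² = 14630 − 11236 = 3394
r = -1984 / √(2234 × 3394) = -1984 / 2753.5788 ≈ -0.721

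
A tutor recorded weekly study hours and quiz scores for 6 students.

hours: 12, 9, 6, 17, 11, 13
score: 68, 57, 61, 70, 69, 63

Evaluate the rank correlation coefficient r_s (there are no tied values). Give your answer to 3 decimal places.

0.714

Rank hours: 4, 2, 1, 6, 3, 5
Rank score: 4, 1, 2, 6, 5, 3
d = rank(hours) − rank(score): 0, 1, -1, 0, -2, 2; Σd² = 10
ρ = 1 − 6Σd² / [n(n²−1)] = 1 − 6×10 / (6×35) = 1 − 60/210 ≈ 0.714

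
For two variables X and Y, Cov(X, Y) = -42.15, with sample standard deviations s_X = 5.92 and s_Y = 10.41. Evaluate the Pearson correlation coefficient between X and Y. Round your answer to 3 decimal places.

r = Cov(X,Y) / (s_X · s_Y) = -42.15 / (5.92 × 10.41)
  = -42.15 / 61.6272 ≈ -0.684

-0.684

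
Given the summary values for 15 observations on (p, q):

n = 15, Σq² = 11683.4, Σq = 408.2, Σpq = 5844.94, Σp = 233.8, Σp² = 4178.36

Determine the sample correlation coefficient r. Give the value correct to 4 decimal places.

r = (nΣpq − ΣpΣq) / √[(nΣp² − (Σp)²)(nΣq² − (Σq)²)]
Numerator: 15×5844.94 − 233.8×408.2 = -7763.06
Denominator: √[(62675.4 − 54662.44)(175251 − 166627.24)] = √[8012.96 × 8623.76] = 8312.7519
r = -7763.06 / 8312.7519 ≈ -0.9339

-0.9339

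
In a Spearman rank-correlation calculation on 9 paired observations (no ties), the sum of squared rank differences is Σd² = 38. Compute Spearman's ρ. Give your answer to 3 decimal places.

0.683

ρ = 1 − 6Σd² / [n(n²−1)] = 1 − 6×38 / (9×80)
  = 1 − 228/720 = 1 − 0.3167 ≈ 0.683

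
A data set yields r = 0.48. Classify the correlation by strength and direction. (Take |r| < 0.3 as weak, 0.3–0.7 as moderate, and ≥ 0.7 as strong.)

moderate positive

r = 0.48 > 0 so the relationship is positive.
|r| = 0.48, which falls in the moderate range.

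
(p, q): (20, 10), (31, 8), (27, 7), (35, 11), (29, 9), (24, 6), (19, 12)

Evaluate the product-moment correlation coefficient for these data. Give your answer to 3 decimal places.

-0.132

n = 7, Σp = 185, Σq = 63, Σp² = 5093, Σq² = 595, Σpq = 1655
nΣpq − ΣpΣq = 11585 − 11655 = -70
nΣp² − (Σp)² = 35651 − 34225 = 1426; nΣq² − (Σq)² = 4165 − 3969 = 196
r = -70 / √(1426 × 196) = -70 / 528.6738 ≈ -0.132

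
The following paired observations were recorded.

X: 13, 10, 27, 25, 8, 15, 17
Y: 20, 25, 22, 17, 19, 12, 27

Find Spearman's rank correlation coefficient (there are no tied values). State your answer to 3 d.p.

Rank X: 3, 2, 7, 6, 1, 4, 5
Rank Y: 4, 6, 5, 2, 3, 1, 7
d = rank(X) − rank(Y): -1, -4, 2, 4, -2, 3, -2; Σd² = 54
ρ = 1 − 6Σd² / [n(n²−1)] = 1 − 6×54 / (7×48) = 1 − 324/336 ≈ 0.036

0.036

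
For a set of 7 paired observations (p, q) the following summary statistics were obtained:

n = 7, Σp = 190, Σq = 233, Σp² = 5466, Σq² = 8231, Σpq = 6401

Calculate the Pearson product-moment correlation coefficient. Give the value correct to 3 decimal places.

0.200

r = (nΣpq − ΣpΣq) / √[(nΣp² − (Σp)²)(nΣq² − (Σq)²)]
Numerator: 7×6401 − 190×233 = 537
Denominator: √[(38262 − 36100)(57617 − 54289)] = √[2162 × 3328] = 2682.3751
r = 537 / 2682.3751 ≈ 0.200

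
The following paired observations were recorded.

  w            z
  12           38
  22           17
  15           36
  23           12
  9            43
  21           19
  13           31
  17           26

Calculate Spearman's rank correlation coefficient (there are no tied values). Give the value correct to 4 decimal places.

Rank w: 2, 7, 4, 8, 1, 6, 3, 5
Rank z: 7, 2, 6, 1, 8, 3, 5, 4
d = rank(w) − rank(z): -5, 5, -2, 7, -7, 3, -2, 1; Σd² = 166
ρ = 1 − 6Σd² / [n(n²−1)] = 1 − 6×166 / (8×63) = 1 − 996/504 ≈ -0.9762

-0.9762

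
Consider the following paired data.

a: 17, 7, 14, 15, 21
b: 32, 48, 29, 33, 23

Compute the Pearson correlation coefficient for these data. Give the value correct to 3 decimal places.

n = 5, Σa = 74, Σb = 165, Σa² = 1200, Σb² = 5787, Σab = 2264
nΣab − ΣaΣb = 11320 − 12210 = -890
nΣa² − (Σa)² = 6000 − 5476 = 524; nΣb² − (Σb)² = 28935 − 27225 = 1710
r = -890 / √(524 × 1710) = -890 / 946.5939 ≈ -0.940

-0.940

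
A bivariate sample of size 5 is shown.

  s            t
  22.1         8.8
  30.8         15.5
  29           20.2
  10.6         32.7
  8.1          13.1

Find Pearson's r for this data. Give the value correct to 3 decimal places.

-0.279

n = 5, Σs = 100.6, Σt = 90.3, Σs² = 2456.02, Σt² = 1966.63, Σst = 1710.41
nΣst − ΣsΣt = 8552.05 − 9084.18 = -532.13
nΣs² − (Σs)² = 12280.1 − 10120.36 = 2159.74; nΣt² − (Σt)² = 9833.15 − 8154.09 = 1679.06
r = -532.13 / √(2159.74 × 1679.06) = -532.13 / 1904.2933 ≈ -0.279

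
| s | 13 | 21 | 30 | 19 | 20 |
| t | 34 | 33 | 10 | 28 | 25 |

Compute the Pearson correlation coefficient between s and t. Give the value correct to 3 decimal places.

-0.893

n = 5, Σs = 103, Σt = 130, Σs² = 2271, Σt² = 3754, Σst = 2467
nΣst − ΣsΣt = 12335 − 13390 = -1055
nΣs² − (Σs)² = 11355 − 10609 = 746; nΣt² − (Σt)² = 18770 − 16900 = 1870
r = -1055 / √(746 × 1870) = -1055 / 1181.1096 ≈ -0.893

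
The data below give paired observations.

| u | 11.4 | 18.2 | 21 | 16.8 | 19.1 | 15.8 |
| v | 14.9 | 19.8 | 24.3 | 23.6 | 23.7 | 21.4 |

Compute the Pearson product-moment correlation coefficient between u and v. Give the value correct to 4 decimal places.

n = 6, Σu = 102.3, Σv = 127.7, Σu² = 1798.89, Σv² = 2781.15, Σuv = 2227.79
nΣuv − ΣuΣv = 13366.74 − 13063.71 = 303.03
nΣu² − (Σu)² = 10793.34 − 10465.29 = 328.05; nΣv² − (Σv)² = 16686.9 − 16307.29 = 379.61
r = 303.03 / √(328.05 × 379.61) = 303.03 / 352.8896 ≈ 0.8587

0.8587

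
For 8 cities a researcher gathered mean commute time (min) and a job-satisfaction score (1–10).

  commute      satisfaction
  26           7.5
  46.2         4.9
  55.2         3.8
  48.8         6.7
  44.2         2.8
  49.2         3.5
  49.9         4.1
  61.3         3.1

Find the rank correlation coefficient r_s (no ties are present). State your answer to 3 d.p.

Rank commute: 1, 3, 7, 4, 2, 5, 6, 8
Rank satisfaction: 8, 6, 4, 7, 1, 3, 5, 2
d = rank(commute) − rank(satisfaction): -7, -3, 3, -3, 1, 2, 1, 6; Σd² = 118
ρ = 1 − 6Σd² / [n(n²−1)] = 1 − 6×118 / (8×63) = 1 − 708/504 ≈ -0.405

-0.405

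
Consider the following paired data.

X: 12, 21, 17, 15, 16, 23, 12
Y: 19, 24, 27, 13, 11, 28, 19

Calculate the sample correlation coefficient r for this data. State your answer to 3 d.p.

n = 7, ΣX = 116, ΣY = 141, ΣX² = 2028, ΣY² = 3101, ΣXY = 2434
nΣXY − ΣXΣY = 17038 − 16356 = 682
nΣX² − (ΣX)² = 14196 − 13456 = 740; nΣY² − (ΣY)² = 21707 − 19881 = 1826
r = 682 / √(740 × 1826) = 682 / 1162.4285 ≈ 0.587

0.587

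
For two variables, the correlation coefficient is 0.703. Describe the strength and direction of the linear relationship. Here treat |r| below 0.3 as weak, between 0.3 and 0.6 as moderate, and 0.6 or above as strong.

strong positive

r = 0.703 > 0 so the relationship is positive.
|r| = 0.703, which falls in the strong range.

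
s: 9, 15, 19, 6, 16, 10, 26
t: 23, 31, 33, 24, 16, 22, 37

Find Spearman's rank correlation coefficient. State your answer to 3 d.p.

0.500

Rank s: 2, 4, 6, 1, 5, 3, 7
Rank t: 3, 5, 6, 4, 1, 2, 7
d = rank(s) − rank(t): -1, -1, 0, -3, 4, 1, 0; Σd² = 28
ρ = 1 − 6Σd² / [n(n²−1)] = 1 − 6×28 / (7×48) = 1 − 168/336 ≈ 0.500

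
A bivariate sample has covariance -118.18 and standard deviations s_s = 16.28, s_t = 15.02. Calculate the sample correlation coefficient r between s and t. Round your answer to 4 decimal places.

-0.4833

r = Cov(s,t) / (s_s · s_t) = -118.18 / (16.28 × 15.02)
  = -118.18 / 244.5256 ≈ -0.4833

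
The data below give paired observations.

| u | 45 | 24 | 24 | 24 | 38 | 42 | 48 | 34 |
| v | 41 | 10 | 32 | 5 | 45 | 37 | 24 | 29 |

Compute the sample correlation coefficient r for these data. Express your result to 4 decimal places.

n = 8, Σu = 279, Σv = 223, Σu² = 10421, Σv² = 7641, Σuv = 8375
nΣuv − ΣuΣv = 67000 − 62217 = 4783
nΣu² − (Σu)² = 83368 − 77841 = 5527; nΣv² − (Σv)² = 61128 − 49729 = 11399
r = 4783 / √(5527 × 11399) = 4783 / 7937.3971 ≈ 0.6026

0.6026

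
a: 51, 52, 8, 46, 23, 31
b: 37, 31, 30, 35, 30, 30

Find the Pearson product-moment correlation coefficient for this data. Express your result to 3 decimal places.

0.674

n = 6, Σa = 211, Σb = 193, Σa² = 8975, Σb² = 6255, Σab = 6969
nΣab − ΣaΣb = 41814 − 40723 = 1091
nΣa² − (Σa)² = 53850 − 44521 = 9329; nΣb² − (Σb)² = 37530 − 37249 = 281
r = 1091 / √(9329 × 281) = 1091 / 1619.0889 ≈ 0.674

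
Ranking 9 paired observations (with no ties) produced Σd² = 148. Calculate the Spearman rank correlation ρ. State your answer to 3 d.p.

ρ = 1 − 6Σd² / [n(n²−1)] = 1 − 6×148 / (9×80)
  = 1 − 888/720 = 1 − 1.2333 ≈ -0.233

-0.233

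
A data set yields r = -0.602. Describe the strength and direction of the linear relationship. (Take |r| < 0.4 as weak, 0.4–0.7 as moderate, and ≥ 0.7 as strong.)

moderate negative

r = -0.602 < 0 so the relationship is negative.
|r| = 0.602, which falls in the moderate range.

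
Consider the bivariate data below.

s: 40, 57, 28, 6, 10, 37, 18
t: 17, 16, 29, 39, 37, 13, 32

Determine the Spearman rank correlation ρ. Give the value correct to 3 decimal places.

-0.893

Rank s: 6, 7, 4, 1, 2, 5, 3
Rank t: 3, 2, 4, 7, 6, 1, 5
d = rank(s) − rank(t): 3, 5, 0, -6, -4, 4, -2; Σd² = 106
ρ = 1 − 6Σd² / [n(n²−1)] = 1 − 6×106 / (7×48) = 1 − 636/336 ≈ -0.893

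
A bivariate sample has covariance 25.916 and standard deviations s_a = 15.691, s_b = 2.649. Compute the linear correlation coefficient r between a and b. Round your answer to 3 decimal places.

r = Cov(a,b) / (s_a · s_b) = 25.916 / (15.691 × 2.649)
  = 25.916 / 41.5655 ≈ 0.623

0.623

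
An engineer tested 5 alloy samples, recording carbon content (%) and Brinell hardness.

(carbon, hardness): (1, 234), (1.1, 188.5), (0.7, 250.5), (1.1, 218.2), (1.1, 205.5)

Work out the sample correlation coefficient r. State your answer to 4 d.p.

-0.8331

n = 5, Σx = 5, Σy = 1096.7, Σx² = 5.12, Σy² = 242879.99, Σxy = 1082.77
nΣxy − ΣxΣy = 5413.85 − 5483.5 = -69.65
nΣx² − (Σx)² = 25.6 − 25 = 0.6; nΣy² − (Σy)² = 1214399.95 − 1202750.89 = 11649.06
r = -69.65 / √(0.6 × 11649.06) = -69.65 / 83.6028 ≈ -0.8331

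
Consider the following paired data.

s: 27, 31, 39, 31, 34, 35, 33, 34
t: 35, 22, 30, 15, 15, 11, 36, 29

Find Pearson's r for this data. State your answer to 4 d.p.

-0.1594

n = 8, Σs = 264, Σt = 193, Σs² = 8798, Σt² = 5317, Σst = 6331
nΣst − ΣsΣt = 50648 − 50952 = -304
nΣs² − (Σs)² = 70384 − 69696 = 688; nΣt² − (Σt)² = 42536 − 37249 = 5287
r = -304 / √(688 × 5287) = -304 / 1907.2116 ≈ -0.1594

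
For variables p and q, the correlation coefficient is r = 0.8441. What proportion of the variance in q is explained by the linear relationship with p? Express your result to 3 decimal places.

r² = (0.8441)² = 0.713

0.713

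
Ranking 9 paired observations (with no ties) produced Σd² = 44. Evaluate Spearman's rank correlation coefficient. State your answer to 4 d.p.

ρ = 1 − 6Σd² / [n(n²−1)] = 1 − 6×44 / (9×80)
  = 1 − 264/720 = 1 − 0.36667 ≈ 0.6333

0.6333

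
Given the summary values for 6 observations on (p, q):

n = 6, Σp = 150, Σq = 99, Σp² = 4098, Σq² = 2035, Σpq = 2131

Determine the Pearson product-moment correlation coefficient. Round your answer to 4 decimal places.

-0.9203

r = (nΣpq − ΣpΣq) / √[(nΣp² − (Σp)²)(nΣq² − (Σq)²)]
Numerator: 6×2131 − 150×99 = -2064
Denominator: √[(24588 − 22500)(12210 − 9801)] = √[2088 × 2409] = 2242.7644
r = -2064 / 2242.7644 ≈ -0.9203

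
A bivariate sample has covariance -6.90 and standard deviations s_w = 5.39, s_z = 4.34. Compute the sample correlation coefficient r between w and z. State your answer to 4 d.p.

r = Cov(w,z) / (s_w · s_z) = -6.90 / (5.39 × 4.34)
  = -6.90 / 23.3926 ≈ -0.2950

-0.2950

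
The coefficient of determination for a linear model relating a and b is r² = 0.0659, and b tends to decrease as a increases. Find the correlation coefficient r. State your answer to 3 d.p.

|r| = √0.0659 = 0.257
The association is negative, so r = −0.257.

-0.257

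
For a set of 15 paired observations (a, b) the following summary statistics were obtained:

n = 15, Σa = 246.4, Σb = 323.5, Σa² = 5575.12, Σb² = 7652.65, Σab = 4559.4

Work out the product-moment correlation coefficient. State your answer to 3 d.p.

-0.743

r = (nΣab − ΣaΣb) / √[(nΣa² − (Σa)²)(nΣb² − (Σb)²)]
Numerator: 15×4559.4 − 246.4×323.5 = -11319.4
Denominator: √[(83626.8 − 60712.96)(114789.75 − 104652.25)] = √[22913.84 × 10137.5] = 15241.0319
r = -11319.4 / 15241.0319 ≈ -0.743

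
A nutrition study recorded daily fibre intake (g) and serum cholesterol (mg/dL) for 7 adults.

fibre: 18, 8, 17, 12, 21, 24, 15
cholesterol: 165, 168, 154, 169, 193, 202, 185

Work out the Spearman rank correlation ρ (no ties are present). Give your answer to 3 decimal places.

Rank fibre: 5, 1, 4, 2, 6, 7, 3
Rank cholesterol: 2, 3, 1, 4, 6, 7, 5
d = rank(fibre) − rank(cholesterol): 3, -2, 3, -2, 0, 0, -2; Σd² = 30
ρ = 1 − 6Σd² / [n(n²−1)] = 1 − 6×30 / (7×48) = 1 − 180/336 ≈ 0.464

0.464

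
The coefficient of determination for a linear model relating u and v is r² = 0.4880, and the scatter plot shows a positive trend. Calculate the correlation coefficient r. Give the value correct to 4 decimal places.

0.6986

|r| = √0.4880 = 0.6986
The association is positive, so r = 0.6986.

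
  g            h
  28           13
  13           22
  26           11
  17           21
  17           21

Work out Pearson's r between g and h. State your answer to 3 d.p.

n = 5, Σg = 101, Σh = 88, Σg² = 2207, Σh² = 1656, Σgh = 1650
nΣgh − ΣgΣh = 8250 − 8888 = -638
nΣg² − (Σg)² = 11035 − 10201 = 834; nΣh² − (Σh)² = 8280 − 7744 = 536
r = -638 / √(834 × 536) = -638 / 668.5985 ≈ -0.954

-0.954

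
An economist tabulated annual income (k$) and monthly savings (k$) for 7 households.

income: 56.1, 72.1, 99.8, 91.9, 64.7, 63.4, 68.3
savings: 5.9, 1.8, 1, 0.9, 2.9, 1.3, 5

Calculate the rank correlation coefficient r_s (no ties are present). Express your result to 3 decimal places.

-0.714

Rank income: 1, 5, 7, 6, 3, 2, 4
Rank savings: 7, 4, 2, 1, 5, 3, 6
d = rank(income) − rank(savings): -6, 1, 5, 5, -2, -1, -2; Σd² = 96
ρ = 1 − 6Σd² / [n(n²−1)] = 1 − 6×96 / (7×48) = 1 − 576/336 ≈ -0.714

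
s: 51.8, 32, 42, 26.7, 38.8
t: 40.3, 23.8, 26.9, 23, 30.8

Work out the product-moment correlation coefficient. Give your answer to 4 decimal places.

n = 5, Σs = 191.3, Σt = 144.8, Σs² = 7689.57, Σt² = 4391.78, Σst = 5788.08
nΣst − ΣsΣt = 28940.4 − 27700.24 = 1240.16
nΣs² − (Σs)² = 38447.85 − 36595.69 = 1852.16; nΣt² − (Σt)² = 21958.9 − 20967.04 = 991.86
r = 1240.16 / √(1852.16 × 991.86) = 1240.16 / 1355.3905 ≈ 0.9150

0.9150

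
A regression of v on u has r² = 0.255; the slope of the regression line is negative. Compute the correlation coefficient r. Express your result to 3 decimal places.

-0.505

|r| = √0.255 = 0.505
The association is negative, so r = −0.505.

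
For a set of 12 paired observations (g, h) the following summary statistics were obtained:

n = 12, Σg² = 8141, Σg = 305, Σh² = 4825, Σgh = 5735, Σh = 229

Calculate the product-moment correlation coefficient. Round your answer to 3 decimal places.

r = (nΣgh − ΣgΣh) / √[(nΣg² − (Σg)²)(nΣh² − (Σh)²)]
Numerator: 12×5735 − 305×229 = -1025
Denominator: √[(97692 − 93025)(57900 − 52441)] = √[4667 × 5459] = 5047.4898
r = -1025 / 5047.4898 ≈ -0.203

-0.203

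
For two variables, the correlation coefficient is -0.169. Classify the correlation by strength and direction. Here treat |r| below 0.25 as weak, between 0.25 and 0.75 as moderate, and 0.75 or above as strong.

weak negative

r = -0.169 < 0 so the relationship is negative.
|r| = 0.169, which falls in the weak range.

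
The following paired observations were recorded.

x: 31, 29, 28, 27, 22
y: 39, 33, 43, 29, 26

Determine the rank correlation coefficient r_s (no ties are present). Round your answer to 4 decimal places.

Rank x: 5, 4, 3, 2, 1
Rank y: 4, 3, 5, 2, 1
d = rank(x) − rank(y): 1, 1, -2, 0, 0; Σd² = 6
ρ = 1 − 6Σd² / [n(n²−1)] = 1 − 6×6 / (5×24) = 1 − 36/120 ≈ 0.7000

0.7000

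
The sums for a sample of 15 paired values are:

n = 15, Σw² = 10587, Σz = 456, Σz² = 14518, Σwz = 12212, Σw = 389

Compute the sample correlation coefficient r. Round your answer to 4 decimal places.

r = (nΣwz − ΣwΣz) / √[(nΣw² − (Σw)²)(nΣz² − (Σz)²)]
Numerator: 15×12212 − 389×456 = 5796
Denominator: √[(158805 − 151321)(217770 − 207936)] = √[7484 × 9834] = 8578.9076
r = 5796 / 8578.9076 ≈ 0.6756

0.6756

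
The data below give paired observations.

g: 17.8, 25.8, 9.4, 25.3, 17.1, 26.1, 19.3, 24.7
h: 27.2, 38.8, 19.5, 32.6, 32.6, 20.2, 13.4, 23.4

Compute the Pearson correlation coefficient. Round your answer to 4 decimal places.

n = 8, Σg = 165.5, Σh = 207.7, Σg² = 3667.13, Σh² = 5886.21, Σgh = 4414.56
nΣgh − ΣgΣh = 35316.48 − 34374.35 = 942.13
nΣg² − (Σg)² = 29337.04 − 27390.25 = 1946.79; nΣh² − (Σh)² = 47089.68 − 43139.29 = 3950.39
r = 942.13 / √(1946.79 × 3950.39) = 942.13 / 2773.1895 ≈ 0.3397

0.3397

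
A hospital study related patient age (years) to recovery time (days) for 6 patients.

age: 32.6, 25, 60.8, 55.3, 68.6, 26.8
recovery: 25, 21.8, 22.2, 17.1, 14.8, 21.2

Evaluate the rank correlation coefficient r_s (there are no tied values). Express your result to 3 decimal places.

Rank age: 3, 1, 5, 4, 6, 2
Rank recovery: 6, 4, 5, 2, 1, 3
d = rank(age) − rank(recovery): -3, -3, 0, 2, 5, -1; Σd² = 48
ρ = 1 − 6Σd² / [n(n²−1)] = 1 − 6×48 / (6×35) = 1 − 288/210 ≈ -0.371

-0.371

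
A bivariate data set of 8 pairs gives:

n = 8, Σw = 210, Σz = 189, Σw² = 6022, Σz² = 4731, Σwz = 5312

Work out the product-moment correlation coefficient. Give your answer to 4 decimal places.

0.9530

r = (nΣwz − ΣwΣz) / √[(nΣw² − (Σw)²)(nΣz² − (Σz)²)]
Numerator: 8×5312 − 210×189 = 2806
Denominator: √[(48176 − 44100)(37848 − 35721)] = √[4076 × 2127] = 2944.4273
r = 2806 / 2944.4273 ≈ 0.9530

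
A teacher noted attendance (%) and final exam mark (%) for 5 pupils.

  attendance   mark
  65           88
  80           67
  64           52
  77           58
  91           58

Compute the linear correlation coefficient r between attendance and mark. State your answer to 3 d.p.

n = 5, Σx = 377, Σy = 323, Σx² = 28931, Σy² = 21665, Σxy = 24152
nΣxy − ΣxΣy = 120760 − 121771 = -1011
nΣx² − (Σx)² = 144655 − 142129 = 2526; nΣy² − (Σy)² = 108325 − 104329 = 3996
r = -1011 / √(2526 × 3996) = -1011 / 3177.0892 ≈ -0.318

-0.318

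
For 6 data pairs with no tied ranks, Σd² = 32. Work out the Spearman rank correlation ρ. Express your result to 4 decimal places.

0.0857

ρ = 1 − 6Σd² / [n(n²−1)] = 1 − 6×32 / (6×35)
  = 1 − 192/210 = 1 − 0.91429 ≈ 0.0857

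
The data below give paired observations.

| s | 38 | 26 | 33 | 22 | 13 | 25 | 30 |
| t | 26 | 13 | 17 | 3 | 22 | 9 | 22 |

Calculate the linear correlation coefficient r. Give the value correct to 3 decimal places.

0.334

n = 7, Σs = 187, Σt = 112, Σs² = 5387, Σt² = 2192, Σst = 3124
nΣst − ΣsΣt = 21868 − 20944 = 924
nΣs² − (Σs)² = 37709 − 34969 = 2740; nΣt² − (Σt)² = 15344 − 12544 = 2800
r = 924 / √(2740 × 2800) = 924 / 2769.8375 ≈ 0.334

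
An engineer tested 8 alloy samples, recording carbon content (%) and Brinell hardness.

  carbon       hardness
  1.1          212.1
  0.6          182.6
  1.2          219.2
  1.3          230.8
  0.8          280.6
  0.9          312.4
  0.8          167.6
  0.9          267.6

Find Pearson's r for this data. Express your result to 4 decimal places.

n = 8, Σx = 7.6, Σy = 1872.9, Σx² = 7.6, Σy² = 455676.09, Σxy = 1786.51
nΣxy − ΣxΣy = 14292.08 − 14234.04 = 58.04
nΣx² − (Σx)² = 60.8 − 57.76 = 3.04; nΣy² − (Σy)² = 3645408.72 − 3507754.41 = 137654.31
r = 58.04 / √(3.04 × 137654.31) = 58.04 / 646.8919 ≈ 0.0897

0.0897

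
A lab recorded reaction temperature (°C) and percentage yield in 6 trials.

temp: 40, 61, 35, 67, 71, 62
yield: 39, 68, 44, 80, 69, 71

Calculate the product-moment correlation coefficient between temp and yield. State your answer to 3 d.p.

0.931

n = 6, Σx = 336, Σy = 371, Σx² = 19920, Σy² = 24283, Σxy = 21909
nΣxy − ΣxΣy = 131454 − 124656 = 6798
nΣx² − (Σx)² = 119520 − 112896 = 6624; nΣy² − (Σy)² = 145698 − 137641 = 8057
r = 6798 / √(6624 × 8057) = 6798 / 7305.4478 ≈ 0.931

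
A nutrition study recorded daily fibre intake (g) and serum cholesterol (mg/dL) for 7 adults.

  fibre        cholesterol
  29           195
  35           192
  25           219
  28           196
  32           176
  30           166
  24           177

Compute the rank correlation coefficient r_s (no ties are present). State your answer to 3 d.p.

-0.429

Rank fibre: 4, 7, 2, 3, 6, 5, 1
Rank cholesterol: 5, 4, 7, 6, 2, 1, 3
d = rank(fibre) − rank(cholesterol): -1, 3, -5, -3, 4, 4, -2; Σd² = 80
ρ = 1 − 6Σd² / [n(n²−1)] = 1 − 6×80 / (7×48) = 1 − 480/336 ≈ -0.429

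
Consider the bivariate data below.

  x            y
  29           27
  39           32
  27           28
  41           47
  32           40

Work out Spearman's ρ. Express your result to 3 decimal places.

0.800

Rank x: 2, 4, 1, 5, 3
Rank y: 1, 3, 2, 5, 4
d = rank(x) − rank(y): 1, 1, -1, 0, -1; Σd² = 4
ρ = 1 − 6Σd² / [n(n²−1)] = 1 − 6×4 / (5×24) = 1 − 24/120 ≈ 0.800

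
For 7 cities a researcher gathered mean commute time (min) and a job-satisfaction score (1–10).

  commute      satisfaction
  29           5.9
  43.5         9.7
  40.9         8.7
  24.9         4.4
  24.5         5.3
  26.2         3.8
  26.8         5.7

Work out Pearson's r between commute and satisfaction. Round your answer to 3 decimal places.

n = 7, Σx = 215.8, Σy = 43.5, Σx² = 7031, Σy² = 298.97, Σxy = 1440.61
nΣxy − ΣxΣy = 10084.27 − 9387.3 = 696.97
nΣx² − (Σx)² = 49217 − 46569.64 = 2647.36; nΣy² − (Σy)² = 2092.79 − 1892.25 = 200.54
r = 696.97 / √(2647.36 × 200.54) = 696.97 / 728.6299 ≈ 0.957

0.957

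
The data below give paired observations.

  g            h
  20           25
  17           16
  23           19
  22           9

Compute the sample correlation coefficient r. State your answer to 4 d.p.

n = 4, Σg = 82, Σh = 69, Σg² = 1702, Σh² = 1323, Σgh = 1407
nΣgh − ΣgΣh = 5628 − 5658 = -30
nΣg² − (Σg)² = 6808 − 6724 = 84; nΣh² − (Σh)² = 5292 − 4761 = 531
r = -30 / √(84 × 531) = -30 / 211.1966 ≈ -0.1420

-0.1420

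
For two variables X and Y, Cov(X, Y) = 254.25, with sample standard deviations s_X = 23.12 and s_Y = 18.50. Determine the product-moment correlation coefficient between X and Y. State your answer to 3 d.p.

0.594

r = Cov(X,Y) / (s_X · s_Y) = 254.25 / (23.12 × 18.50)
  = 254.25 / 427.7200 ≈ 0.594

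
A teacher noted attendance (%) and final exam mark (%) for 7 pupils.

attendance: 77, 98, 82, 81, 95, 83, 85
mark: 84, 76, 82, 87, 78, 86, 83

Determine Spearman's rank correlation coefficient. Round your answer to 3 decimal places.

-0.750

Rank attendance: 1, 7, 3, 2, 6, 4, 5
Rank mark: 5, 1, 3, 7, 2, 6, 4
d = rank(attendance) − rank(mark): -4, 6, 0, -5, 4, -2, 1; Σd² = 98
ρ = 1 − 6Σd² / [n(n²−1)] = 1 − 6×98 / (7×48) = 1 − 588/336 ≈ -0.750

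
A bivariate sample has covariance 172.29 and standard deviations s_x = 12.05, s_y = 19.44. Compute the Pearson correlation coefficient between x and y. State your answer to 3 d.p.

0.735

r = Cov(x,y) / (s_x · s_y) = 172.29 / (12.05 × 19.44)
  = 172.29 / 234.2520 ≈ 0.735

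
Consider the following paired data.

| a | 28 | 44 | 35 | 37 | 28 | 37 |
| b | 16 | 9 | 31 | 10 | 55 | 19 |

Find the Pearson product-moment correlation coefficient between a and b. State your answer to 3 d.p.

-0.629

n = 6, Σa = 209, Σb = 140, Σa² = 7467, Σb² = 4784, Σab = 4542
nΣab − ΣaΣb = 27252 − 29260 = -2008
nΣa² − (Σa)² = 44802 − 43681 = 1121; nΣb² − (Σb)² = 28704 − 19600 = 9104
r = -2008 / √(1121 × 9104) = -2008 / 3194.6180 ≈ -0.629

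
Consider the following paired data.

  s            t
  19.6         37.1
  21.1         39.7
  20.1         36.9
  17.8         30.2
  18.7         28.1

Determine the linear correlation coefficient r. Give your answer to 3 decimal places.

0.888

n = 5, Σs = 97.3, Σt = 172, Σs² = 1899.91, Σt² = 6015.76, Σst = 3369.55
nΣst − ΣsΣt = 16847.75 − 16735.6 = 112.15
nΣs² − (Σs)² = 9499.55 − 9467.29 = 32.26; nΣt² − (Σt)² = 30078.8 − 29584 = 494.8
r = 112.15 / √(32.26 × 494.8) = 112.15 / 126.3418 ≈ 0.888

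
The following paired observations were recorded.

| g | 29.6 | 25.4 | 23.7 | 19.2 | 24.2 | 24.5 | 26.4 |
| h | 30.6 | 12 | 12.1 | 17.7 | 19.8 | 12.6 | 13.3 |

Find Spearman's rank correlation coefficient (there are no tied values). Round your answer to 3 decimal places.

Rank g: 7, 5, 2, 1, 3, 4, 6
Rank h: 7, 1, 2, 5, 6, 3, 4
d = rank(g) − rank(h): 0, 4, 0, -4, -3, 1, 2; Σd² = 46
ρ = 1 − 6Σd² / [n(n²−1)] = 1 − 6×46 / (7×48) = 1 − 276/336 ≈ 0.179

0.179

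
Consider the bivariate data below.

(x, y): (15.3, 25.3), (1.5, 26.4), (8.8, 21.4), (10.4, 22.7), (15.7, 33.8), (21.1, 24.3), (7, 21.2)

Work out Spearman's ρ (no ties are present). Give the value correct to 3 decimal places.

Rank x: 5, 1, 3, 4, 6, 7, 2
Rank y: 5, 6, 2, 3, 7, 4, 1
d = rank(x) − rank(y): 0, -5, 1, 1, -1, 3, 1; Σd² = 38
ρ = 1 − 6Σd² / [n(n²−1)] = 1 − 6×38 / (7×48) = 1 − 228/336 ≈ 0.321

0.321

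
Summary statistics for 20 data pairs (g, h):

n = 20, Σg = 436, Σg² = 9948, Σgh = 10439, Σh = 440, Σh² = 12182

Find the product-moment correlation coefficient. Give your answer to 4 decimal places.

0.8043

r = (nΣgh − ΣgΣh) / √[(nΣg² − (Σg)²)(nΣh² − (Σh)²)]
Numerator: 20×10439 − 436×440 = 16940
Denominator: √[(198960 − 190096)(243640 − 193600)] = √[8864 × 50040] = 21060.7350
r = 16940 / 21060.7350 ≈ 0.8043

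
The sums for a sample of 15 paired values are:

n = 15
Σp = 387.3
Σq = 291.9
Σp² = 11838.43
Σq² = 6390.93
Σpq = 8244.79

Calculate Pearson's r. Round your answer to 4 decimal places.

0.6194

r = (nΣpq − ΣpΣq) / √[(nΣp² − (Σp)²)(nΣq² − (Σq)²)]
Numerator: 15×8244.79 − 387.3×291.9 = 10618.98
Denominator: √[(177576.45 − 150001.29)(95863.95 − 85205.61)] = √[27575.16 × 10658.34] = 17143.6703
r = 10618.98 / 17143.6703 ≈ 0.6194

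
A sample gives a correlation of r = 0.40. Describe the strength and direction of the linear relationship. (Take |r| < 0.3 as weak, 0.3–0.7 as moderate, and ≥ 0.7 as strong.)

r = 0.40 > 0 so the relationship is positive.
|r| = 0.40, which falls in the moderate range.

moderate positive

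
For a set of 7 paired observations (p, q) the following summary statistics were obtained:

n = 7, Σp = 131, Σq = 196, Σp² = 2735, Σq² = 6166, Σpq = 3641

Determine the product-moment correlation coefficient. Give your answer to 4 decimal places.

r = (nΣpq − ΣpΣq) / √[(nΣp² − (Σp)²)(nΣq² − (Σq)²)]
Numerator: 7×3641 − 131×196 = -189
Denominator: √[(19145 − 17161)(43162 − 38416)] = √[1984 × 4746] = 3068.5606
r = -189 / 3068.5606 ≈ -0.0616

-0.0616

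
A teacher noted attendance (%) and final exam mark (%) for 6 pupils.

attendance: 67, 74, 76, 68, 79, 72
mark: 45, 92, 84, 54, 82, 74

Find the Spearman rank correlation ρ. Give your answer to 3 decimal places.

Rank attendance: 1, 4, 5, 2, 6, 3
Rank mark: 1, 6, 5, 2, 4, 3
d = rank(attendance) − rank(mark): 0, -2, 0, 0, 2, 0; Σd² = 8
ρ = 1 − 6Σd² / [n(n²−1)] = 1 − 6×8 / (6×35) = 1 − 48/210 ≈ 0.771

0.771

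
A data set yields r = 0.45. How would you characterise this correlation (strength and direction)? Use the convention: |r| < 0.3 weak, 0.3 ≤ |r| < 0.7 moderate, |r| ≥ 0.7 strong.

r = 0.45 > 0 so the relationship is positive.
|r| = 0.45, which falls in the moderate range.

moderate positive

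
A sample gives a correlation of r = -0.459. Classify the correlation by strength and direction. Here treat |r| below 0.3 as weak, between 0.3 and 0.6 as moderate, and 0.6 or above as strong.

moderate negative

r = -0.459 < 0 so the relationship is negative.
|r| = 0.459, which falls in the moderate range.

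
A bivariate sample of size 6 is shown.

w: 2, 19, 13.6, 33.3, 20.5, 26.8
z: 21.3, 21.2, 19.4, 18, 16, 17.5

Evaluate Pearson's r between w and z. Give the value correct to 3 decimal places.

-0.624

n = 6, Σw = 115.2, Σz = 113.4, Σw² = 2797.34, Σz² = 2165.74, Σwz = 2105.64
nΣwz − ΣwΣz = 12633.84 − 13063.68 = -429.84
nΣw² − (Σw)² = 16784.04 − 13271.04 = 3513; nΣz² − (Σz)² = 12994.44 − 12859.56 = 134.88
r = -429.84 / √(3513 × 134.88) = -429.84 / 688.3556 ≈ -0.624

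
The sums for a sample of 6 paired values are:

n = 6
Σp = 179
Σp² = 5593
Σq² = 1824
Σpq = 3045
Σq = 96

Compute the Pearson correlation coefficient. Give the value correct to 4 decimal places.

r = (nΣpq − ΣpΣq) / √[(nΣp² − (Σp)²)(nΣq² − (Σq)²)]
Numerator: 6×3045 − 179×96 = 1086
Denominator: √[(33558 − 32041)(10944 − 9216)] = √[1517 × 1728] = 1619.0664
r = 1086 / 1619.0664 ≈ 0.6708

0.6708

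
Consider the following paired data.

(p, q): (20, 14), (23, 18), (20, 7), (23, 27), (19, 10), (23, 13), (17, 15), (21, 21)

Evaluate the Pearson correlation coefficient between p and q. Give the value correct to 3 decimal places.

0.478

n = 8, Σp = 166, Σq = 125, Σp² = 3478, Σq² = 2233, Σpq = 2640
nΣpq − ΣpΣq = 21120 − 20750 = 370
nΣp² − (Σp)² = 27824 − 27556 = 268; nΣq² − (Σq)² = 17864 − 15625 = 2239
r = 370 / √(268 × 2239) = 370 / 774.6302 ≈ 0.478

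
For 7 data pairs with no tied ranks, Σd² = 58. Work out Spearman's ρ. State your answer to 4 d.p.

ρ = 1 − 6Σd² / [n(n²−1)] = 1 − 6×58 / (7×48)
  = 1 − 348/336 = 1 − 1.03571 ≈ -0.0357

-0.0357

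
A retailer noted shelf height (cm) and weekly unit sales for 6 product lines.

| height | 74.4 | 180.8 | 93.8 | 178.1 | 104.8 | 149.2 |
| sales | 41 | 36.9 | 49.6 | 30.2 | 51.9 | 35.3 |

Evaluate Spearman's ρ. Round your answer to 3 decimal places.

-0.600

Rank height: 1, 6, 2, 5, 3, 4
Rank sales: 4, 3, 5, 1, 6, 2
d = rank(height) − rank(sales): -3, 3, -3, 4, -3, 2; Σd² = 56
ρ = 1 − 6Σd² / [n(n²−1)] = 1 − 6×56 / (6×35) = 1 − 336/210 ≈ -0.600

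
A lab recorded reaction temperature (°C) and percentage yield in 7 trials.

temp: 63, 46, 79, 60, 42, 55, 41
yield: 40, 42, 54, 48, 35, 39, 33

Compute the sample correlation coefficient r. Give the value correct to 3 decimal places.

0.869

n = 7, Σx = 386, Σy = 291, Σx² = 22396, Σy² = 12419, Σxy = 16566
nΣxy − ΣxΣy = 115962 − 112326 = 3636
nΣx² − (Σx)² = 156772 − 148996 = 7776; nΣy² − (Σy)² = 86933 − 84681 = 2252
r = 3636 / √(7776 × 2252) = 3636 / 4184.6806 ≈ 0.869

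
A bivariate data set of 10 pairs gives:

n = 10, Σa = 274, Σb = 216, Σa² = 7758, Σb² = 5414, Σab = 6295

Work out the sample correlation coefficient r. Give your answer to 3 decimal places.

0.870

r = (nΣab − ΣaΣb) / √[(nΣa² − (Σa)²)(nΣb² − (Σb)²)]
Numerator: 10×6295 − 274×216 = 3766
Denominator: √[(77580 − 75076)(54140 − 46656)] = √[2504 × 7484] = 4328.9648
r = 3766 / 4328.9648 ≈ 0.870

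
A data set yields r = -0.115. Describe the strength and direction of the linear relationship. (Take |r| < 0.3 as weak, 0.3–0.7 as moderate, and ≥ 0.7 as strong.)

weak negative

r = -0.115 < 0 so the relationship is negative.
|r| = 0.115, which falls in the weak range.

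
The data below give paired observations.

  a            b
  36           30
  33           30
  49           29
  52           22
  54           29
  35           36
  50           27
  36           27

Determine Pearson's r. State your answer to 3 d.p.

n = 8, Σa = 345, Σb = 230, Σa² = 15427, Σb² = 6720, Σab = 9783
nΣab − ΣaΣb = 78264 − 79350 = -1086
nΣa² − (Σa)² = 123416 − 119025 = 4391; nΣb² − (Σb)² = 53760 − 52900 = 860
r = -1086 / √(4391 × 860) = -1086 / 1943.2601 ≈ -0.559

-0.559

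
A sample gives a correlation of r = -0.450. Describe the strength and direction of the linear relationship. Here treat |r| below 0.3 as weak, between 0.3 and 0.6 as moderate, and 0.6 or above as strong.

r = -0.450 < 0 so the relationship is negative.
|r| = 0.450, which falls in the moderate range.

moderate negative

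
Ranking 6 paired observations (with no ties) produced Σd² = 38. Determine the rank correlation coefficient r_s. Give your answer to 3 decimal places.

-0.086

ρ = 1 − 6Σd² / [n(n²−1)] = 1 − 6×38 / (6×35)
  = 1 − 228/210 = 1 − 1.0857 ≈ -0.086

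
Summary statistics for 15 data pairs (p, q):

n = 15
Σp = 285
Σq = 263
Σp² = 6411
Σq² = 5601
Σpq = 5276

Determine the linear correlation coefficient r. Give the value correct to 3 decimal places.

0.281

r = (nΣpq − ΣpΣq) / √[(nΣp² − (Σp)²)(nΣq² − (Σq)²)]
Numerator: 15×5276 − 285×263 = 4185
Denominator: √[(96165 − 81225)(84015 − 69169)] = √[14940 × 14846] = 14892.9258
r = 4185 / 14892.9258 ≈ 0.281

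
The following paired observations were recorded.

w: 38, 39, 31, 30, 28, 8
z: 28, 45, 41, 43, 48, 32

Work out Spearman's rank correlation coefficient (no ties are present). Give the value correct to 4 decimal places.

Rank w: 5, 6, 4, 3, 2, 1
Rank z: 1, 5, 3, 4, 6, 2
d = rank(w) − rank(z): 4, 1, 1, -1, -4, -1; Σd² = 36
ρ = 1 − 6Σd² / [n(n²−1)] = 1 − 6×36 / (6×35) = 1 − 216/210 ≈ -0.0286

-0.0286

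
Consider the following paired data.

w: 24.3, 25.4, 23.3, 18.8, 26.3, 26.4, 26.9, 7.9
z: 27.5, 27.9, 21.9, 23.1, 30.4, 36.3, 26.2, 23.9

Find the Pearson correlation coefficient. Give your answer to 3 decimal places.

n = 8, Σw = 179.3, Σz = 217.2, Σw² = 4306.65, Σz² = 6047.38, Σwz = 4972.89
nΣwz − ΣwΣz = 39783.12 − 38943.96 = 839.16
nΣw² − (Σw)² = 34453.2 − 32148.49 = 2304.71; nΣz² − (Σz)² = 48379.04 − 47175.84 = 1203.2
r = 839.16 / √(2304.71 × 1203.2) = 839.16 / 1665.2408 ≈ 0.504

0.504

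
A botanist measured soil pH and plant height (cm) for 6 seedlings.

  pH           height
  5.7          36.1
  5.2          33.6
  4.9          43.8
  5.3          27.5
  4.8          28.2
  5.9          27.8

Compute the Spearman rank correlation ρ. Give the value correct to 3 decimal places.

-0.314

Rank pH: 5, 3, 2, 4, 1, 6
Rank height: 5, 4, 6, 1, 3, 2
d = rank(pH) − rank(height): 0, -1, -4, 3, -2, 4; Σd² = 46
ρ = 1 − 6Σd² / [n(n²−1)] = 1 − 6×46 / (6×35) = 1 − 276/210 ≈ -0.314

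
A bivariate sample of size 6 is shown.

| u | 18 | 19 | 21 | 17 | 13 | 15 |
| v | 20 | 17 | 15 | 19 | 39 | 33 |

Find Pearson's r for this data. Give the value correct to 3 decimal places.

-0.945

n = 6, Σu = 103, Σv = 143, Σu² = 1809, Σv² = 3885, Σuv = 2323
nΣuv − ΣuΣv = 13938 − 14729 = -791
nΣu² − (Σu)² = 10854 − 10609 = 245; nΣv² − (Σv)² = 23310 − 20449 = 2861
r = -791 / √(245 × 2861) = -791 / 837.2246 ≈ -0.945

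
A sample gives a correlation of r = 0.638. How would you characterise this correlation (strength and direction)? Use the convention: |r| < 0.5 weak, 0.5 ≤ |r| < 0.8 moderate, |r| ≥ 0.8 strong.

moderate positive

r = 0.638 > 0 so the relationship is positive.
|r| = 0.638, which falls in the moderate range.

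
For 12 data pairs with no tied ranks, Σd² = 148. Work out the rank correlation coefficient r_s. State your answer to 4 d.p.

0.4825

ρ = 1 − 6Σd² / [n(n²−1)] = 1 − 6×148 / (12×143)
  = 1 − 888/1716 = 1 − 0.51748 ≈ 0.4825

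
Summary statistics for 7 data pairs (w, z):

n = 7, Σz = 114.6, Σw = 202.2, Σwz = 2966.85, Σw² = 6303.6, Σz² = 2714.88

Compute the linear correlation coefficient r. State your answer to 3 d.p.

-0.551

r = (nΣwz − ΣwΣz) / √[(nΣw² − (Σw)²)(nΣz² − (Σz)²)]
Numerator: 7×2966.85 − 202.2×114.6 = -2404.17
Denominator: √[(44125.2 − 40884.84)(19004.16 − 13133.16)] = √[3240.36 × 5871] = 4361.6687
r = -2404.17 / 4361.6687 ≈ -0.551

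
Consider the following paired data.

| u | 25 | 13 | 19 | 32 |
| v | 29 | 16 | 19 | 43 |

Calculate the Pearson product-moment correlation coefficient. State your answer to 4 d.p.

0.9729

n = 4, Σu = 89, Σv = 107, Σu² = 2179, Σv² = 3307, Σuv = 2670
nΣuv − ΣuΣv = 10680 − 9523 = 1157
nΣu² − (Σu)² = 8716 − 7921 = 795; nΣv² − (Σv)² = 13228 − 11449 = 1779
r = 1157 / √(795 × 1779) = 1157 / 1189.2456 ≈ 0.9729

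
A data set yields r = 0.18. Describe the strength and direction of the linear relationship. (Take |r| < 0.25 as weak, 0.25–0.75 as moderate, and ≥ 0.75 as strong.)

weak positive

r = 0.18 > 0 so the relationship is positive.
|r| = 0.18, which falls in the weak range.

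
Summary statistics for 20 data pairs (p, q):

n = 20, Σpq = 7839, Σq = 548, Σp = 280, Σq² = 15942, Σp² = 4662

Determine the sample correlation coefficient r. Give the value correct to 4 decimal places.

r = (nΣpq − ΣpΣq) / √[(nΣp² − (Σp)²)(nΣq² − (Σq)²)]
Numerator: 20×7839 − 280×548 = 3340
Denominator: √[(93240 − 78400)(318840 − 300304)] = √[14840 × 18536] = 16585.3622
r = 3340 / 16585.3622 ≈ 0.2014

0.2014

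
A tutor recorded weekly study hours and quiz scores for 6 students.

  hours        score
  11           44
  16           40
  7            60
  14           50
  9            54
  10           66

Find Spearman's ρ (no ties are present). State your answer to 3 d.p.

-0.771

Rank hours: 4, 6, 1, 5, 2, 3
Rank score: 2, 1, 5, 3, 4, 6
d = rank(hours) − rank(score): 2, 5, -4, 2, -2, -3; Σd² = 62
ρ = 1 − 6Σd² / [n(n²−1)] = 1 − 6×62 / (6×35) = 1 − 372/210 ≈ -0.771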